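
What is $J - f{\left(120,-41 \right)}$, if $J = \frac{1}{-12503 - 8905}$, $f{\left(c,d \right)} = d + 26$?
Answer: $\frac{321119}{21408} \approx 15.0$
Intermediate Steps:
$f{\left(c,d \right)} = 26 + d$
$J = - \frac{1}{21408}$ ($J = \frac{1}{-21408} = - \frac{1}{21408} \approx -4.6712 \cdot 10^{-5}$)
$J - f{\left(120,-41 \right)} = - \frac{1}{21408} - \left(26 - 41\right) = - \frac{1}{21408} - -15 = - \frac{1}{21408} + 15 = \frac{321119}{21408}$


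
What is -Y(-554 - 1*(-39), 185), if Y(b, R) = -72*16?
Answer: 1152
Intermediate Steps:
Y(b, R) = -1152
-Y(-554 - 1*(-39), 185) = -1*(-1152) = 1152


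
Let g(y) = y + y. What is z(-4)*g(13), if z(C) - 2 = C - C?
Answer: 52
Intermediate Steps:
z(C) = 2 (z(C) = 2 + (C - C) = 2 + 0 = 2)
g(y) = 2*y
z(-4)*g(13) = 2*(2*13) = 2*26 = 52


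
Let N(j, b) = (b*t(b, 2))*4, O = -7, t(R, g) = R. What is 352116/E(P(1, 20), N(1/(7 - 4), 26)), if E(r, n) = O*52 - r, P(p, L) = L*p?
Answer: -29343/32 ≈ -916.97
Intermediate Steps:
N(j, b) = 4*b² (N(j, b) = (b*b)*4 = b²*4 = 4*b²)
E(r, n) = -364 - r (E(r, n) = -7*52 - r = -364 - r)
352116/E(P(1, 20), N(1/(7 - 4), 26)) = 352116/(-364 - 20) = 352116/(-384) = 352116*(-1/384) = -29343/32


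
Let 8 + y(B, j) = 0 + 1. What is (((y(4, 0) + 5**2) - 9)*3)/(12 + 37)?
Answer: 27/49 ≈ 0.55102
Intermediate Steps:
y(B, j) = -7 (y(B, j) = -8 + (0 + 1) = -8 + 1 = -7)
(((y(4, 0) + 5**2) - 9)*3)/(12 + 37) = (((-7 + 5**2) - 9)*3)/(12 + 37) = (((-7 + 25) - 9)*3)/49 = ((18 - 9)*3)*(1/49) = (9*3)*(1/49) = 27*(1/49) = 27/49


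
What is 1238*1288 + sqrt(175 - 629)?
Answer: 1594544 + I*sqrt(454) ≈ 1.5945e+6 + 21.307*I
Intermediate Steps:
1238*1288 + sqrt(175 - 629) = 1594544 + sqrt(-454) = 1594544 + I*sqrt(454)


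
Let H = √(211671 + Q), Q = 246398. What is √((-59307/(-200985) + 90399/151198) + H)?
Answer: √(91624601411172312670 + 102606973042690200100*√458069)/10129510010 ≈ 26.033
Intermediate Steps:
H = √458069 (H = √(211671 + 246398) = √458069 ≈ 676.81)
√((-59307/(-200985) + 90399/151198) + H) = √((-59307/(-200985) + 90399/151198) + √458069) = √((-59307*(-1/200985) + 90399*(1/151198)) + √458069) = √((19769/66995 + 90399/151198) + √458069) = √(9045314267/10129510010 + √458069)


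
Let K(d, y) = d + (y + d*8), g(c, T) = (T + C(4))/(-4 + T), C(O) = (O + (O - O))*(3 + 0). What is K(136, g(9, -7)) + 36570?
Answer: 415729/11 ≈ 37794.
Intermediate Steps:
C(O) = 3*O (C(O) = (O + 0)*3 = O*3 = 3*O)
g(c, T) = (12 + T)/(-4 + T) (g(c, T) = (T + 3*4)/(-4 + T) = (T + 12)/(-4 + T) = (12 + T)/(-4 + T))
K(d, y) = y + 9*d (K(d, y) = d + (y + 8*d) = y + 9*d)
K(136, g(9, -7)) + 36570 = ((12 - 7)/(-4 - 7) + 9*136) + 36570 = (5/(-11) + 1224) + 36570 = (-1/11*5 + 1224) + 36570 = (-5/11 + 1224) + 36570 = 13459/11 + 36570 = 415729/11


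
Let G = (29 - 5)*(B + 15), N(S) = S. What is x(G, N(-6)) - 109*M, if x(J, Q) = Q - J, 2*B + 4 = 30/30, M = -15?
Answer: 1305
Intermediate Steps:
B = -3/2 (B = -2 + (30/30)/2 = -2 + (30*(1/30))/2 = -2 + (1/2)*1 = -2 + 1/2 = -3/2 ≈ -1.5000)
G = 324 (G = (29 - 5)*(-3/2 + 15) = 24*(27/2) = 324)
x(G, N(-6)) - 109*M = (-6 - 1*324) - 109*(-15) = (-6 - 324) + 1635 = -330 + 1635 = 1305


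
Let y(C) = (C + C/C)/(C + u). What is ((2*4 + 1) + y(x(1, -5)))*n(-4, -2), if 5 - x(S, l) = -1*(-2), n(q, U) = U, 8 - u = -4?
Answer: -278/15 ≈ -18.533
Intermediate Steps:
u = 12 (u = 8 - 1*(-4) = 8 + 4 = 12)
x(S, l) = 3 (x(S, l) = 5 - (-1)*(-2) = 5 - 1*2 = 5 - 2 = 3)
y(C) = (1 + C)/(12 + C) (y(C) = (C + C/C)/(C + 12) = (C + 1)/(12 + C) = (1 + C)/(12 + C))
((2*4 + 1) + y(x(1, -5)))*n(-4, -2) = ((2*4 + 1) + (1 + 3)/(12 + 3))*(-2) = ((8 + 1) + 4/15)*(-2) = (9 + (1/15)*4)*(-2) = (9 + 4/15)*(-2) = (139/15)*(-2) = -278/15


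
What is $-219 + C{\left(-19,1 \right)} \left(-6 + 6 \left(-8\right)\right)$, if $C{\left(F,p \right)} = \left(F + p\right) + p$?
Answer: $699$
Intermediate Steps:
$C{\left(F,p \right)} = F + 2 p$
$-219 + C{\left(-19,1 \right)} \left(-6 + 6 \left(-8\right)\right) = -219 + \left(-19 + 2 \cdot 1\right) \left(-6 + 6 \left(-8\right)\right) = -219 + \left(-19 + 2\right) \left(-6 - 48\right) = -219 - -918 = -219 + 918 = 699$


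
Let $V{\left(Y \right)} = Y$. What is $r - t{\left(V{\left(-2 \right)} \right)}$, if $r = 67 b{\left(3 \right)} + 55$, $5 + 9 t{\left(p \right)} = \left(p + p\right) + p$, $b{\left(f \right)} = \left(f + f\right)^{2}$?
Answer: $\frac{22214}{9} \approx 2468.2$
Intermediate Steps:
$b{\left(f \right)} = 4 f^{2}$ ($b{\left(f \right)} = \left(2 f\right)^{2} = 4 f^{2}$)
$t{\left(p \right)} = - \frac{5}{9} + \frac{p}{3}$ ($t{\left(p \right)} = - \frac{5}{9} + \frac{\left(p + p\right) + p}{9} = - \frac{5}{9} + \frac{2 p + p}{9} = - \frac{5}{9} + \frac{3 p}{9} = - \frac{5}{9} + \frac{p}{3}$)
$r = 2467$ ($r = 67 \cdot 4 \cdot 3^{2} + 55 = 67 \cdot 4 \cdot 9 + 55 = 67 \cdot 36 + 55 = 2412 + 55 = 2467$)
$r - t{\left(V{\left(-2 \right)} \right)} = 2467 - \left(- \frac{5}{9} + \frac{1}{3} \left(-2\right)\right) = 2467 - \left(- \frac{5}{9} - \frac{2}{3}\right) = 2467 - - \frac{11}{9} = 2467 + \frac{11}{9} = \frac{22214}{9}$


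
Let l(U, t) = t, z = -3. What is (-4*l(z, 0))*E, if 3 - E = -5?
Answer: 0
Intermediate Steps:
E = 8 (E = 3 - 1*(-5) = 3 + 5 = 8)
(-4*l(z, 0))*E = -4*0*8 = 0*8 = 0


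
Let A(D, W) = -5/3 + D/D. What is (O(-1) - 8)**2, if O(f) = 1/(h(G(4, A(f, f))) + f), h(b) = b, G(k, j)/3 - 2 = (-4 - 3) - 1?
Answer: 23409/361 ≈ 64.845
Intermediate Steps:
A(D, W) = -2/3 (A(D, W) = -5*1/3 + 1 = -5/3 + 1 = -2/3)
G(k, j) = -18 (G(k, j) = 6 + 3*((-4 - 3) - 1) = 6 + 3*(-7 - 1) = 6 + 3*(-8) = 6 - 24 = -18)
O(f) = 1/(-18 + f)
(O(-1) - 8)**2 = (1/(-18 - 1) - 8)**2 = (1/(-19) - 8)**2 = (-1/19 - 8)**2 = (-153/19)**2 = 23409/361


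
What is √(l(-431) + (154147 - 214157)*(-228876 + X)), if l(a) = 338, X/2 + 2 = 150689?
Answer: I*√4350604642 ≈ 65959.0*I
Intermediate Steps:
X = 301374 (X = -4 + 2*150689 = -4 + 301378 = 301374)
√(l(-431) + (154147 - 214157)*(-228876 + X)) = √(338 + (154147 - 214157)*(-228876 + 301374)) = √(338 - 60010*72498) = √(338 - 4350604980) = √(-4350604642) = I*√4350604642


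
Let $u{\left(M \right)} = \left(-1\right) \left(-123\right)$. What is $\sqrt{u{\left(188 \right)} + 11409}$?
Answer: $62 \sqrt{3} \approx 107.39$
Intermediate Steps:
$u{\left(M \right)} = 123$
$\sqrt{u{\left(188 \right)} + 11409} = \sqrt{123 + 11409} = \sqrt{11532} = 62 \sqrt{3}$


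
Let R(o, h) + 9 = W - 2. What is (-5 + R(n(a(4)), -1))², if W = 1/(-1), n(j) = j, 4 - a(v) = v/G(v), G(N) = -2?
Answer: 289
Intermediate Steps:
a(v) = 4 + v/2 (a(v) = 4 - v/(-2) = 4 - v*(-1)/2 = 4 - (-1)*v/2 = 4 + v/2)
W = -1
R(o, h) = -12 (R(o, h) = -9 + (-1 - 2) = -9 - 3 = -12)
(-5 + R(n(a(4)), -1))² = (-5 - 12)² = (-17)² = 289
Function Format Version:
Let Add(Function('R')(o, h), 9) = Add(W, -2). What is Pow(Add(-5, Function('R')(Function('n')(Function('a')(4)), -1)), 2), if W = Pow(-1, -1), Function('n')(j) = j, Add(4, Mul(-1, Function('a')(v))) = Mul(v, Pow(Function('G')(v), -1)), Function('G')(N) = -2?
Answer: 289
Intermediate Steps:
Function('a')(v) = Add(4, Mul(Rational(1, 2), v)) (Function('a')(v) = Add(4, Mul(-1, Mul(v, Pow(-2, -1)))) = Add(4, Mul(-1, Mul(v, Rational(-1, 2)))) = Add(4, Mul(-1, Mul(Rational(-1, 2), v))) = Add(4, Mul(Rational(1, 2), v)))
W = -1
Function('R')(o, h) = -12 (Function('R')(o, h) = Add(-9, Add(-1, -2)) = Add(-9, -3) = -12)
Pow(Add(-5, Function('R')(Function('n')(Function('a')(4)), -1)), 2) = Pow(Add(-5, -12), 2) = Pow(-17, 2) = 289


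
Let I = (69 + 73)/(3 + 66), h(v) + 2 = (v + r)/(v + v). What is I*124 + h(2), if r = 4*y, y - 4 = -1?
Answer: 35423/138 ≈ 256.69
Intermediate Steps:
y = 3 (y = 4 - 1 = 3)
r = 12 (r = 4*3 = 12)
h(v) = -2 + (12 + v)/(2*v) (h(v) = -2 + (v + 12)/(v + v) = -2 + (12 + v)/((2*v)) = -2 + (12 + v)*(1/(2*v)) = -2 + (12 + v)/(2*v))
I = 142/69 ≈ 2.0580
I*124 + h(2) = (142/69)*124 + (-3/2 + 6/2) = 17608/69 + (-3/2 + 6*(1/2)) = 17608/69 + (-3/2 + 3) = 17608/69 + 3/2 = 35423/138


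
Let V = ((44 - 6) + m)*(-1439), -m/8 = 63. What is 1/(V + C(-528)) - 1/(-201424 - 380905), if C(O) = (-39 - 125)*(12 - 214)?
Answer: 1286031/409786081958 ≈ 3.1383e-6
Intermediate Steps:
m = -504 (m = -8*63 = -504)
C(O) = 33128 (C(O) = -164*(-202) = 33128)
V = 670574 (V = ((44 - 6) - 504)*(-1439) = (38 - 504)*(-1439) = -466*(-1439) = 670574)
1/(V + C(-528)) - 1/(-201424 - 380905) = 1/(670574 + 33128) - 1/(-201424 - 380905) = 1/703702 - 1/(-582329) = 1/703702 - 1*(-1/582329) = 1/703702 + 1/582329 = 1286031/409786081958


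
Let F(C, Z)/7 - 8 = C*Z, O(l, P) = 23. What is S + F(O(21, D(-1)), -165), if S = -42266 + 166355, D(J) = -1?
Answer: 97580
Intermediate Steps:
F(C, Z) = 56 + 7*C*Z (F(C, Z) = 56 + 7*(C*Z) = 56 + 7*C*Z)
S = 124089
S + F(O(21, D(-1)), -165) = 124089 + (56 + 7*23*(-165)) = 124089 + (56 - 26565) = 124089 - 26509 = 97580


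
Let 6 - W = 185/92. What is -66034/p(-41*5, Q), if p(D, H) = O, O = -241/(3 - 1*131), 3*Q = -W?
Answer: -35072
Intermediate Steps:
W = 367/92 (W = 6 - 185/92 = 367/92 ≈ 3.9891)
Q = -367/276 (Q = (-1*367/92)/3 = (⅓)*(-367/92) = -367/276 ≈ -1.3297)
O = 241/128 (O = -241/(3 - 131) = -241/(-128) = -241*(-1/128) = 241/128 ≈ 1.8828)
p(D, H) = 241/128
-66034/p(-41*5, Q) = -66034/241/128 = -66034*128/241 = -35072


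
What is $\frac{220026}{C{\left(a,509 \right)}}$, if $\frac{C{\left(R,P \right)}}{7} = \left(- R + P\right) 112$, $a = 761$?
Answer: $- \frac{36671}{32928} \approx -1.1137$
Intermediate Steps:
$C{\left(R,P \right)} = - 784 R + 784 P$ ($C{\left(R,P \right)} = 7 \left(- R + P\right) 112 = 7 \left(P - R\right) 112 = 7 \left(- 112 R + 112 P\right) = - 784 R + 784 P$)
$\frac{220026}{C{\left(a,509 \right)}} = \frac{220026}{\left(-784\right) 761 + 784 \cdot 509} = \frac{220026}{-596624 + 399056} = \frac{220026}{-197568} = 220026 \left(- \frac{1}{197568}\right) = - \frac{36671}{32928}$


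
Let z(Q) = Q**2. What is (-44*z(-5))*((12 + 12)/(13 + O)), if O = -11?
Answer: -13200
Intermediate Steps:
(-44*z(-5))*((12 + 12)/(13 + O)) = (-44*(-5)**2)*((12 + 12)/(13 - 11)) = (-44*25)*(24/2) = -26400/2 = -1100*12 = -13200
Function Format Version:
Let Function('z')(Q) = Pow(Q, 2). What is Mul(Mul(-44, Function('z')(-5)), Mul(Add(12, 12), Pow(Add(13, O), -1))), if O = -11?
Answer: -13200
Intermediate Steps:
Mul(Mul(-44, Function('z')(-5)), Mul(Add(12, 12), Pow(Add(13, O), -1))) = Mul(Mul(-44, Pow(-5, 2)), Mul(Add(12, 12), Pow(Add(13, -11), -1))) = Mul(Mul(-44, 25), Mul(24, Pow(2, -1))) = Mul(-1100, Mul(24, Rational(1, 2))) = Mul(-1100, 12) = -13200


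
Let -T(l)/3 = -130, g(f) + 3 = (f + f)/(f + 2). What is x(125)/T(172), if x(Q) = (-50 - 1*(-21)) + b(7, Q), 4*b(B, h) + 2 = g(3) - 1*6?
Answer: -629/7800 ≈ -0.080641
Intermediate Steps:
g(f) = -3 + 2*f/(2 + f) (g(f) = -3 + (f + f)/(f + 2) = -3 + (2*f)/(2 + f) = -3 + 2*f/(2 + f))
b(B, h) = -49/20 (b(B, h) = -½ + ((-6 - 1*3)/(2 + 3) - 1*6)/4 = -½ + ((-6 - 3)/5 - 6)/4 = -½ + ((⅕)*(-9) - 6)/4 = -½ + (-9/5 - 6)/4 = -½ + (¼)*(-39/5) = -½ - 39/20 = -49/20)
T(l) = 390 (T(l) = -3*(-130) = 390)
x(Q) = -629/20 (x(Q) = (-50 - 1*(-21)) - 49/20 = (-50 + 21) - 49/20 = -29 - 49/20 = -629/20)
x(125)/T(172) = -629/20/390 = -629/20*1/390 = -629/7800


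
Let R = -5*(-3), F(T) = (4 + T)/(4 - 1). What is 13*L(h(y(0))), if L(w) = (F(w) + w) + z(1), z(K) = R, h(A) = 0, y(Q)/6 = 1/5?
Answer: 637/3 ≈ 212.33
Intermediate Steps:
y(Q) = 6/5
F(T) = 4/3 + T/3 (F(T) = (4 + T)/3 = (4 + T)*(1/3) = 4/3 + T/3)
R = 15
z(K) = 15
L(w) = 49/3 + 4*w/3 (L(w) = ((4/3 + w/3) + w) + 15 = (4/3 + 4*w/3) + 15 = 49/3 + 4*w/3)
13*L(h(y(0))) = 13*(49/3 + (4/3)*0) = 13*(49/3 + 0) = 13*(49/3) = 637/3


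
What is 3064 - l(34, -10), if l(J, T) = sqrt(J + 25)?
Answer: 3064 - sqrt(59) ≈ 3056.3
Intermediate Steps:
l(J, T) = sqrt(25 + J)
3064 - l(34, -10) = 3064 - sqrt(25 + 34) = 3064 - sqrt(59)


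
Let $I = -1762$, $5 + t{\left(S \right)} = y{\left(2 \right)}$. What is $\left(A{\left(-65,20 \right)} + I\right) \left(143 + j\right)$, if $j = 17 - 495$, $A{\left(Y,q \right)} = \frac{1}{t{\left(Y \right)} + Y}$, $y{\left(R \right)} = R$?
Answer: $\frac{40138695}{68} \approx 5.9028 \cdot 10^{5}$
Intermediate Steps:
$t{\left(S \right)} = -3$ ($t{\left(S \right)} = -5 + 2 = -3$)
$A{\left(Y,q \right)} = \frac{1}{-3 + Y}$
$j = -478$ ($j = 17 - 495 = -478$)
$\left(A{\left(-65,20 \right)} + I\right) \left(143 + j\right) = \left(\frac{1}{-3 - 65} - 1762\right) \left(143 - 478\right) = \left(\frac{1}{-68} - 1762\right) \left(-335\right) = \left(- \frac{1}{68} - 1762\right) \left(-335\right) = \left(- \frac{119817}{68}\right) \left(-335\right) = \frac{40138695}{68}$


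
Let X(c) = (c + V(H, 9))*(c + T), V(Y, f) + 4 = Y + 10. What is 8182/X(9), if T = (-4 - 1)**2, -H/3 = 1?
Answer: 4091/204 ≈ 20.054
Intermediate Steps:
H = -3 (H = -3*1 = -3)
V(Y, f) = 6 + Y (V(Y, f) = -4 + (Y + 10) = -4 + (10 + Y) = 6 + Y)
T = 25 (T = (-5)**2 = 25)
X(c) = (3 + c)*(25 + c) (X(c) = (c + (6 - 3))*(c + 25) = (c + 3)*(25 + c) = (3 + c)*(25 + c))
8182/X(9) = 8182/(75 + 9**2 + 28*9) = 8182/(75 + 81 + 252) = 8182/408 = 8182*(1/408) = 4091/204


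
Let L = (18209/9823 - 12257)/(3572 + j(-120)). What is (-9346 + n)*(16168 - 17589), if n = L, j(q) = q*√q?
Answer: 264634778104319/19919878 + 2565948767130*I*√30/8894225527 ≈ 1.3285e+7 + 1580.2*I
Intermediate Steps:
j(q) = q^(3/2)
L = -120382302/(9823*(3572 - 240*I*√30)) (L = (18209/9823 - 12257)/(3572 + (-120)^(3/2)) = (18209*(1/9823) - 12257)/(3572 - 240*I*√30) = (18209/9823 - 12257)/(3572 - 240*I*√30) = -120382302/(9823*(3572 - 240*I*√30)) ≈ -3.0217 - 1.112*I)
n = -60191151/19919878 - 1805734530*I*√30/8894225527 ≈ -3.0217 - 1.112*I
(-9346 + n)*(16168 - 17589) = (-9346 + (-60191151/19919878 - 1805734530*I*√30/8894225527))*(16168 - 17589) = (-186231370939/19919878 - 1805734530*I*√30/8894225527)*(-1421) = 264634778104319/19919878 + 2565948767130*I*√30/8894225527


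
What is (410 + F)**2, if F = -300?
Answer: 12100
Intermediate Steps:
(410 + F)**2 = (410 - 300)**2 = 110**2 = 12100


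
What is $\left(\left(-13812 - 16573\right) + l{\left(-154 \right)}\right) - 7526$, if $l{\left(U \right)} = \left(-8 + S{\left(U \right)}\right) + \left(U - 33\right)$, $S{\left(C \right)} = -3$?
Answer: $-38109$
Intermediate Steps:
$l{\left(U \right)} = -44 + U$ ($l{\left(U \right)} = \left(-8 - 3\right) + \left(U - 33\right) = -11 + \left(-33 + U\right) = -44 + U$)
$\left(\left(-13812 - 16573\right) + l{\left(-154 \right)}\right) - 7526 = \left(\left(-13812 - 16573\right) - 198\right) - 7526 = \left(-30385 - 198\right) - 7526 = -30583 - 7526 = -38109$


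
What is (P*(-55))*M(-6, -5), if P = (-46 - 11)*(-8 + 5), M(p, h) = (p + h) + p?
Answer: 159885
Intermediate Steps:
M(p, h) = h + 2*p (M(p, h) = (h + p) + p = h + 2*p)
P = 171 (P = -57*(-3) = 171)
(P*(-55))*M(-6, -5) = (171*(-55))*(-5 + 2*(-6)) = -9405*(-5 - 12) = -9405*(-17) = 159885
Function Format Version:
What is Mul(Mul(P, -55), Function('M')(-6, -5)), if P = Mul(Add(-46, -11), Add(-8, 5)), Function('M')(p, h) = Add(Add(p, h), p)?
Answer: 159885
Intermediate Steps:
Function('M')(p, h) = Add(h, Mul(2, p)) (Function('M')(p, h) = Add(Add(h, p), p) = Add(h, Mul(2, p)))
P = 171 (P = Mul(-57, -3) = 171)
Mul(Mul(P, -55), Function('M')(-6, -5)) = Mul(Mul(171, -55), Add(-5, Mul(2, -6))) = Mul(-9405, Add(-5, -12)) = Mul(-9405, -17) = 159885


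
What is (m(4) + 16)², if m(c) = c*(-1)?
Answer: 144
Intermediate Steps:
m(c) = -c
(m(4) + 16)² = (-1*4 + 16)² = (-4 + 16)² = 12² = 144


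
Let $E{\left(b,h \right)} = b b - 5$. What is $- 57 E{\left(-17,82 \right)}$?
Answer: $-16188$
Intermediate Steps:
$E{\left(b,h \right)} = -5 + b^{2}$ ($E{\left(b,h \right)} = b^{2} - 5 = -5 + b^{2}$)
$- 57 E{\left(-17,82 \right)} = - 57 \left(-5 + \left(-17\right)^{2}\right) = - 57 \left(-5 + 289\right) = \left(-57\right) 284 = -16188$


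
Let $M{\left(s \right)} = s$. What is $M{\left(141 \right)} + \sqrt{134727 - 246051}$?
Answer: $141 + 2 i \sqrt{27831} \approx 141.0 + 333.65 i$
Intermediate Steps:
$M{\left(141 \right)} + \sqrt{134727 - 246051} = 141 + \sqrt{134727 - 246051} = 141 + \sqrt{-111324} = 141 + 2 i \sqrt{27831}$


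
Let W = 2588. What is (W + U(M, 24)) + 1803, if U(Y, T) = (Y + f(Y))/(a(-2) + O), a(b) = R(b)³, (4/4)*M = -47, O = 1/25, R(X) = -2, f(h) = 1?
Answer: 874959/199 ≈ 4396.8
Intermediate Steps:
O = 1/25 ≈ 0.040000
M = -47
a(b) = -8 (a(b) = (-2)³ = -8)
U(Y, T) = -25/199 - 25*Y/199 (U(Y, T) = (Y + 1)/(-8 + 1/25) = (1 + Y)/(-199/25) = (1 + Y)*(-25/199) = -25/199 - 25*Y/199)
(W + U(M, 24)) + 1803 = (2588 + (-25/199 - 25/199*(-47))) + 1803 = (2588 + (-25/199 + 1175/199)) + 1803 = (2588 + 1150/199) + 1803 = 516162/199 + 1803 = 874959/199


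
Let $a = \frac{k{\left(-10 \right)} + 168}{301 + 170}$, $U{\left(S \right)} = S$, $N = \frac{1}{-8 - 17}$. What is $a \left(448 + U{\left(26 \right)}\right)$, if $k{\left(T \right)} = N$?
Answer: $\frac{663442}{3925} \approx 169.03$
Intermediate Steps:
$N = - \frac{1}{25}$ ($N = \frac{1}{-25} = - \frac{1}{25} \approx -0.04$)
$k{\left(T \right)} = - \frac{1}{25}$
$a = \frac{4199}{11775}$ ($a = \frac{- \frac{1}{25} + 168}{301 + 170} = \frac{4199}{25 \cdot 471} = \frac{4199}{25} \cdot \frac{1}{471} = \frac{4199}{11775} \approx 0.3566$)
$a \left(448 + U{\left(26 \right)}\right) = \frac{4199 \left(448 + 26\right)}{11775} = \frac{4199}{11775} \cdot 474 = \frac{663442}{3925}$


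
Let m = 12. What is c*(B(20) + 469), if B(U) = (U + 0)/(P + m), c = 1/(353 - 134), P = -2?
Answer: 157/73 ≈ 2.1507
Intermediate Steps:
c = 1/219 ≈ 0.0045662
B(U) = U/10 (B(U) = (U + 0)/(-2 + 12) = U/10)
c*(B(20) + 469) = ((⅒)*20 + 469)/219 = (2 + 469)/219 = (1/219)*471 = 157/73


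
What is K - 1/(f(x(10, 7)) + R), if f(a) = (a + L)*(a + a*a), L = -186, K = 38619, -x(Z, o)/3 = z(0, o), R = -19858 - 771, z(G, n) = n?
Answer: 4154207212/107569 ≈ 38619.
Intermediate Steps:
R = -20629
x(Z, o) = -3*o
f(a) = (-186 + a)*(a + a²) (f(a) = (a - 186)*(a + a*a) = (-186 + a)*(a + a²))
K - 1/(f(x(10, 7)) + R) = 38619 - 1/((-3*7)*(-186 + (-3*7)² - (-555)*7) - 20629) = 38619 - 1/(-21*(-186 + (-21)² - 185*(-21)) - 20629) = 38619 - 1/(-21*(-186 + 441 + 3885) - 20629) = 38619 - 1/(-21*4140 - 20629) = 38619 - 1/(-86940 - 20629) = 38619 - 1/(-107569) = 38619 - 1*(-1/107569) = 38619 + 1/107569 = 4154207212/107569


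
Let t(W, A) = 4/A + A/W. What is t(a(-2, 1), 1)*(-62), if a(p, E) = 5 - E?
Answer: -527/2 ≈ -263.50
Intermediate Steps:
t(a(-2, 1), 1)*(-62) = (4/1 + 1/(5 - 1*1))*(-62) = (4*1 + 1/(5 - 1))*(-62) = (4 + 1/4)*(-62) = (17/4)*(-62) = -527/2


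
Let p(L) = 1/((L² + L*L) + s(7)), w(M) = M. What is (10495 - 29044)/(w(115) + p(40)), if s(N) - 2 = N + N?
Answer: -59653584/369841 ≈ -161.30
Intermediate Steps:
s(N) = 2 + 2*N (s(N) = 2 + (N + N) = 2 + 2*N)
p(L) = 1/(16 + 2*L²) (p(L) = 1/((L² + L*L) + (2 + 2*7)) = 1/((L² + L²) + (2 + 14)) = 1/(2*L² + 16) = 1/(16 + 2*L²))
(10495 - 29044)/(w(115) + p(40)) = (10495 - 29044)/(115 + 1/(2*(8 + 40²))) = -18549/(115 + 1/(2*(8 + 1600))) = -18549/(115 + (½)/1608) = -18549/(115 + (½)*(1/1608)) = -18549/(115 + 1/3216) = -18549/369841/3216 = -18549*3216/369841 = -59653584/369841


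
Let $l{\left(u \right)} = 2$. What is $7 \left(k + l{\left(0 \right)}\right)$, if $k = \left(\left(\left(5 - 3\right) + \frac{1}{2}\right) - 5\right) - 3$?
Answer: $- \frac{49}{2} \approx -24.5$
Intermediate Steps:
$k = - \frac{11}{2}$ ($k = \left(\left(2 + \frac{1}{2}\right) - 5\right) - 3 = \left(\frac{5}{2} - 5\right) - 3 = - \frac{5}{2} - 3 = - \frac{11}{2} \approx -5.5$)
$7 \left(k + l{\left(0 \right)}\right) = 7 \left(- \frac{11}{2} + 2\right) = 7 \left(- \frac{7}{2}\right) = - \frac{49}{2}$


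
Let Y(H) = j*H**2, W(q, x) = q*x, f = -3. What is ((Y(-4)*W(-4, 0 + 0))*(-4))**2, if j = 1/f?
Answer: 0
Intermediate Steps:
j = -1/3 (j = 1/(-3) = 1*(-1/3) = -1/3 ≈ -0.33333)
Y(H) = -H**2/3
((Y(-4)*W(-4, 0 + 0))*(-4))**2 = (((-1/3*(-4)**2)*(-4*(0 + 0)))*(-4))**2 = (((-1/3*16)*(-4*0))*(-4))**2 = (-16/3*0*(-4))**2 = (0*(-4))**2 = 0**2 = 0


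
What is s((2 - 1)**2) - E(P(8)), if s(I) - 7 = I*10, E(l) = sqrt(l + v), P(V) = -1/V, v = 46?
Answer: 17 - sqrt(734)/4 ≈ 10.227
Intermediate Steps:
E(l) = sqrt(46 + l) (E(l) = sqrt(l + 46) = sqrt(46 + l))
s(I) = 7 + 10*I (s(I) = 7 + I*10 = 7 + 10*I)
s((2 - 1)**2) - E(P(8)) = (7 + 10*(2 - 1)**2) - sqrt(46 - 1/8) = (7 + 10*1**2) - sqrt(46 - 1*1/8) = (7 + 10*1) - sqrt(46 - 1/8) = (7 + 10) - sqrt(367/8) = 17 - sqrt(734)/4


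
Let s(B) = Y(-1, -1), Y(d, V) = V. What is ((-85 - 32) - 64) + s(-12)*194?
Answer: -375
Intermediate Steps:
s(B) = -1
((-85 - 32) - 64) + s(-12)*194 = ((-85 - 32) - 64) - 1*194 = (-117 - 64) - 194 = -181 - 194 = -375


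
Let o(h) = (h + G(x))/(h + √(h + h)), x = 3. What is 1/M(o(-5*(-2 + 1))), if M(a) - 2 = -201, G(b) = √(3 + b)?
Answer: -1/199 ≈ -0.0050251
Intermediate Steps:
o(h) = (h + √6)/(h + √2*√h) (o(h) = (h + √(3 + 3))/(h + √(h + h)) = (h + √6)/(h + √(2*h)) = (h + √6)/(h + √2*√h))
M(a) = -199 (M(a) = 2 - 201 = -199)
1/M(o(-5*(-2 + 1))) = 1/(-199) = -1/199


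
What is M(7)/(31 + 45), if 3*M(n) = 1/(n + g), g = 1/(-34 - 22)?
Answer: 14/22287 ≈ 0.00062817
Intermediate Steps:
g = -1/56 (g = 1/(-56) = -1/56 ≈ -0.017857)
M(n) = 1/(3*(-1/56 + n)) (M(n) = 1/(3*(n - 1/56)) = 1/(3*(-1/56 + n)))
M(7)/(31 + 45) = (56/(3*(-1 + 56*7)))/(31 + 45) = (56/(3*(-1 + 392)))/76 = ((56/3)/391)/76 = ((56/3)*(1/391))/76 = (1/76)*(56/1173) = 14/22287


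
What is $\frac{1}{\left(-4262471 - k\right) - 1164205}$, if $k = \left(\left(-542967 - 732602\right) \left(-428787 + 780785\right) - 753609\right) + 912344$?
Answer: $\frac{1}{448992151451} \approx 2.2272 \cdot 10^{-12}$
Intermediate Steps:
$k = -448997578127$ ($k = \left(\left(-1275569\right) 351998 - 753609\right) + 912344 = \left(-448997736862 - 753609\right) + 912344 = -448998490471 + 912344 = -448997578127$)
$\frac{1}{\left(-4262471 - k\right) - 1164205} = \frac{1}{\left(-4262471 - -448997578127\right) - 1164205} = \frac{1}{\left(-4262471 + 448997578127\right) - 1164205} = \frac{1}{448993315656 - 1164205} = \frac{1}{448992151451}$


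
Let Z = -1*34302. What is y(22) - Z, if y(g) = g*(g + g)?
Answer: 35270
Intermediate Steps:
y(g) = 2*g² (y(g) = g*(2*g) = 2*g²)
Z = -34302
y(22) - Z = 2*22² - 1*(-34302) = 2*484 + 34302 = 968 + 34302 = 35270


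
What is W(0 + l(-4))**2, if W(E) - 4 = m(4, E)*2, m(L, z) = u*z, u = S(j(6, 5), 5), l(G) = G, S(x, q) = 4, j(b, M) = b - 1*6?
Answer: 784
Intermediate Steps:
j(b, M) = -6 + b (j(b, M) = b - 6 = -6 + b)
u = 4
m(L, z) = 4*z
W(E) = 4 + 8*E (W(E) = 4 + (4*E)*2 = 4 + 8*E)
W(0 + l(-4))**2 = (4 + 8*(0 - 4))**2 = (4 + 8*(-4))**2 = (4 - 32)**2 = (-28)**2 = 784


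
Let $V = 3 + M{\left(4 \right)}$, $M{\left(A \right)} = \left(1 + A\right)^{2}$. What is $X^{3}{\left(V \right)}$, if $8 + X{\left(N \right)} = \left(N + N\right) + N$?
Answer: $438976$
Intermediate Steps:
$V = 28$ ($V = 3 + \left(1 + 4\right)^{2} = 3 + 5^{2} = 3 + 25 = 28$)
$X{\left(N \right)} = -8 + 3 N$ ($X{\left(N \right)} = -8 + \left(\left(N + N\right) + N\right) = -8 + \left(2 N + N\right) = -8 + 3 N$)
$X^{3}{\left(V \right)} = \left(-8 + 3 \cdot 28\right)^{3} = \left(-8 + 84\right)^{3} = 76^{3} = 438976$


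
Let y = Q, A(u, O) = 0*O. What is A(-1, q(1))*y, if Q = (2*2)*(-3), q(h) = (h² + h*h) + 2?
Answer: 0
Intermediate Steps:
q(h) = 2 + 2*h² (q(h) = (h² + h²) + 2 = 2*h² + 2 = 2 + 2*h²)
A(u, O) = 0
Q = -12 (Q = 4*(-3) = -12)
y = -12
A(-1, q(1))*y = 0*(-12) = 0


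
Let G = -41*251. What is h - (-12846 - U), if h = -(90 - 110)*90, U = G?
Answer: 4355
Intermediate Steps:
G = -10291
U = -10291
h = 1800 (h = -(-20)*90 = -1*(-1800) = 1800)
h - (-12846 - U) = 1800 - (-12846 - 1*(-10291)) = 1800 - (-12846 + 10291) = 1800 - 1*(-2555) = 1800 + 2555 = 4355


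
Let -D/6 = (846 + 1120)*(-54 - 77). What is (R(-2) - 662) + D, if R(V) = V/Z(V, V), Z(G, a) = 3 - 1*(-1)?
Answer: 3089227/2 ≈ 1.5446e+6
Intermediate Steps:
Z(G, a) = 4 (Z(G, a) = 3 + 1 = 4)
D = 1545276 (D = -6*(846 + 1120)*(-54 - 77) = -11796*(-131) = -6*(-257546) = 1545276)
R(V) = V/4
(R(-2) - 662) + D = ((¼)*(-2) - 662) + 1545276 = (-½ - 662) + 1545276 = -1325/2 + 1545276 = 3089227/2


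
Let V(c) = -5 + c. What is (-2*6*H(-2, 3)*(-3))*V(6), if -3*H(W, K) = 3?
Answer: -36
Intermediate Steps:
H(W, K) = -1 (H(W, K) = -⅓*3 = -1)
(-2*6*H(-2, 3)*(-3))*V(6) = (-2*6*(-1)*(-3))*(-5 + 6) = -(-12)*(-3)*1 = -2*18*1 = -36*1 = -36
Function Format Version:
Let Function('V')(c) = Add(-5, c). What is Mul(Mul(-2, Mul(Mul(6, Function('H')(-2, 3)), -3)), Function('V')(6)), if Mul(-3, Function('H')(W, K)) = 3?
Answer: -36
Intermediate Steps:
Function('H')(W, K) = -1 (Function('H')(W, K) = Mul(Rational(-1, 3), 3) = -1)
Mul(Mul(-2, Mul(Mul(6, Function('H')(-2, 3)), -3)), Function('V')(6)) = Mul(Mul(-2, Mul(Mul(6, -1), -3)), Add(-5, 6)) = Mul(Mul(-2, Mul(-6, -3)), 1) = Mul(Mul(-2, 18), 1) = Mul(-36, 1) = -36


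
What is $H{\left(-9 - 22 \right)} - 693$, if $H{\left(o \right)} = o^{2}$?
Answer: $268$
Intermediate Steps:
$H{\left(-9 - 22 \right)} - 693 = \left(-9 - 22\right)^{2} - 693 = \left(-31\right)^{2} - 693 = 961 - 693 = 268$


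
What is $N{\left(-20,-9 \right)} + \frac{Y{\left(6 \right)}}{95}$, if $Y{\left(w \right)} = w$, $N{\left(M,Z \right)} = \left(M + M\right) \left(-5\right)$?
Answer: $\frac{19006}{95} \approx 200.06$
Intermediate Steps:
$N{\left(M,Z \right)} = - 10 M$ ($N{\left(M,Z \right)} = 2 M \left(-5\right) = - 10 M$)
$N{\left(-20,-9 \right)} + \frac{Y{\left(6 \right)}}{95} = \left(-10\right) \left(-20\right) + \frac{1}{95} \cdot 6 = 200 + \frac{1}{95} \cdot 6 = 200 + \frac{6}{95} = \frac{19006}{95}$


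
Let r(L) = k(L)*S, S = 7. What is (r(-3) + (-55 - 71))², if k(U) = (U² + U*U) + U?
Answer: 441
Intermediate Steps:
k(U) = U + 2*U² (k(U) = (U² + U²) + U = 2*U² + U = U + 2*U²)
r(L) = 7*L*(1 + 2*L) (r(L) = (L*(1 + 2*L))*7 = 7*L*(1 + 2*L))
(r(-3) + (-55 - 71))² = (7*(-3)*(1 + 2*(-3)) + (-55 - 71))² = (7*(-3)*(1 - 6) - 126)² = (7*(-3)*(-5) - 126)² = (105 - 126)² = (-21)² = 441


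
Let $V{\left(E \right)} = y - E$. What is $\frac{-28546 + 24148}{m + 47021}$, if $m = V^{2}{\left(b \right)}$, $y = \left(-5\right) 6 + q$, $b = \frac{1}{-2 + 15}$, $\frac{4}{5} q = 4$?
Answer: $- \frac{247754}{2684275} \approx -0.092298$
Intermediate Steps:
$q = 5$ ($q = \frac{5}{4} \cdot 4 = 5$)
$b = \frac{1}{13} \approx 0.076923$
$y = -25$ ($y = \left(-5\right) 6 + 5 = -30 + 5 = -25$)
$V{\left(E \right)} = -25 - E$
$m = \frac{106276}{169}$ ($m = \left(-25 - \frac{1}{13}\right)^{2} = \left(- \frac{326}{13}\right)^{2} = \frac{106276}{169} \approx 628.85$)
$\frac{-28546 + 24148}{m + 47021} = \frac{-28546 + 24148}{\frac{106276}{169} + 47021} = - \frac{4398}{\frac{8052825}{169}} = \left(-4398\right) \frac{169}{8052825} = - \frac{247754}{2684275}$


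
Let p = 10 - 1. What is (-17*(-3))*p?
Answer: 459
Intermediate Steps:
p = 9
(-17*(-3))*p = -17*(-3)*9 = 51*9 = 459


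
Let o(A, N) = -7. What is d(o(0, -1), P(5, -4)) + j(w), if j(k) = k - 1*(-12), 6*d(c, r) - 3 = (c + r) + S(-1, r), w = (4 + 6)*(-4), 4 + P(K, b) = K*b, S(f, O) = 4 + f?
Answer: -193/6 ≈ -32.167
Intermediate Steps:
P(K, b) = -4 + K*b
w = -40 (w = 10*(-4) = -40)
d(c, r) = 1 + c/6 + r/6 (d(c, r) = ½ + ((c + r) + (4 - 1))/6 = ½ + ((c + r) + 3)/6 = ½ + (3 + c + r)/6 = ½ + (½ + c/6 + r/6) = 1 + c/6 + r/6)
j(k) = 12 + k (j(k) = k + 12 = 12 + k)
d(o(0, -1), P(5, -4)) + j(w) = (1 + (⅙)*(-7) + (-4 + 5*(-4))/6) + (12 - 40) = (1 - 7/6 + (-4 - 20)/6) - 28 = (1 - 7/6 + (⅙)*(-24)) - 28 = (1 - 7/6 - 4) - 28 = -25/6 - 28 = -193/6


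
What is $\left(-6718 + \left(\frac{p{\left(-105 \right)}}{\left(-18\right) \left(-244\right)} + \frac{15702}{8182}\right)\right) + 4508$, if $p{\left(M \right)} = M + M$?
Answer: $- \frac{6612488773}{2994612} \approx -2208.1$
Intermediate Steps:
$p{\left(M \right)} = 2 M$
$\left(-6718 + \left(\frac{p{\left(-105 \right)}}{\left(-18\right) \left(-244\right)} + \frac{15702}{8182}\right)\right) + 4508 = \left(-6718 + \left(\frac{2 \left(-105\right)}{\left(-18\right) \left(-244\right)} + \frac{15702}{8182}\right)\right) + 4508 = \left(-6718 + \left(- \frac{210}{4392} + 15702 \cdot \frac{1}{8182}\right)\right) + 4508 = \left(-6718 + \left(\left(-210\right) \frac{1}{4392} + \frac{7851}{4091}\right)\right) + 4508 = \left(-6718 + \left(- \frac{35}{732} + \frac{7851}{4091}\right)\right) + 4508 = \left(-6718 + \frac{5603747}{2994612}\right) + 4508 = - \frac{20112199669}{2994612} + 4508 = - \frac{6612488773}{2994612}$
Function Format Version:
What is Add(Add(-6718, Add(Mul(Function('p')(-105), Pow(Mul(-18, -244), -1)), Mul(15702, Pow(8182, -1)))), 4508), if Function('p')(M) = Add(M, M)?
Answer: Rational(-6612488773, 2994612) ≈ -2208.1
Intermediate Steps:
Function('p')(M) = Mul(2, M)
Add(Add(-6718, Add(Mul(Function('p')(-105), Pow(Mul(-18, -244), -1)), Mul(15702, Pow(8182, -1)))), 4508) = Add(Add(-6718, Add(Mul(Mul(2, -105), Pow(Mul(-18, -244), -1)), Mul(15702, Pow(8182, -1)))), 4508) = Add(Add(-6718, Add(Mul(-210, Pow(4392, -1)), Mul(15702, Rational(1, 8182)))), 4508) = Add(Add(-6718, Add(Mul(-210, Rational(1, 4392)), Rational(7851, 4091))), 4508) = Add(Add(-6718, Add(Rational(-35, 732), Rational(7851, 4091))), 4508) = Add(Add(-6718, Rational(5603747, 2994612)), 4508) = Add(Rational(-20112199669, 2994612), 4508) = Rational(-6612488773, 2994612)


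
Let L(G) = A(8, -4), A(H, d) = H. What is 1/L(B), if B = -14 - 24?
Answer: ⅛ ≈ 0.12500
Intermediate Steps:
B = -38
L(G) = 8
1/L(B) = 1/8 = ⅛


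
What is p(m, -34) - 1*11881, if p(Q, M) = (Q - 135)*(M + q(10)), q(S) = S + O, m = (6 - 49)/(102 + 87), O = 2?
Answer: -1683233/189 ≈ -8906.0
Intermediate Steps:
m = -43/189 ≈ -0.22751
q(S) = 2 + S (q(S) = S + 2 = 2 + S)
p(Q, M) = (-135 + Q)*(12 + M) (p(Q, M) = (Q - 135)*(M + (2 + 10)) = (-135 + Q)*(M + 12) = (-135 + Q)*(12 + M))
p(m, -34) - 1*11881 = (-1620 - 135*(-34) + 12*(-43/189) - 34*(-43/189)) - 1*11881 = (-1620 + 4590 - 172/63 + 1462/189) - 11881 = 562276/189 - 11881 = -1683233/189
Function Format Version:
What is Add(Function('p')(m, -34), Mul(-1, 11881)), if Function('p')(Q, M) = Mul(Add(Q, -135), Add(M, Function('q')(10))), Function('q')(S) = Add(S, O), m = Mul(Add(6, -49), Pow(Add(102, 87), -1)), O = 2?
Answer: Rational(-1683233, 189) ≈ -8906.0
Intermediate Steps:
m = Rational(-43, 189) (m = Mul(-43, Pow(189, -1)) = Mul(-43, Rational(1, 189)) = Rational(-43, 189) ≈ -0.22751)
Function('q')(S) = Add(2, S) (Function('q')(S) = Add(S, 2) = Add(2, S))
Function('p')(Q, M) = Mul(Add(-135, Q), Add(12, M)) (Function('p')(Q, M) = Mul(Add(Q, -135), Add(M, Add(2, 10))) = Mul(Add(-135, Q), Add(M, 12)) = Mul(Add(-135, Q), Add(12, M)))
Add(Function('p')(m, -34), Mul(-1, 11881)) = Add(Add(-1620, Mul(-135, -34), Mul(12, Rational(-43, 189)), Mul(-34, Rational(-43, 189))), Mul(-1, 11881)) = Add(Add(-1620, 4590, Rational(-172, 63), Rational(1462, 189)), -11881) = Add(Rational(562276, 189), -11881) = Rational(-1683233, 189)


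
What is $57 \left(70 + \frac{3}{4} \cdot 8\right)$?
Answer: $4332$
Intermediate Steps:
$57 \left(70 + \frac{3}{4} \cdot 8\right) = 57 \left(70 + 6\right) = 57 \cdot 76 = 4332$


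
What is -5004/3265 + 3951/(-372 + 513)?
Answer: 4064817/153455 ≈ 26.489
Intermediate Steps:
-5004/3265 + 3951/(-372 + 513) = -5004*1/3265 + 3951/141 = -5004/3265 + 3951*(1/141) = -5004/3265 + 1317/47 = 4064817/153455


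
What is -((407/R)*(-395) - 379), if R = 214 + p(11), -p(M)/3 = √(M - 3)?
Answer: 25866553/22862 + 482295*√2/22862 ≈ 1161.3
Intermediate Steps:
p(M) = -3*√(-3 + M) (p(M) = -3*√(M - 3) = -3*√(-3 + M))
R = 214 - 6*√2 (R = 214 - 3*√(-3 + 11) = 214 - 6*√2 ≈ 205.51)
-((407/R)*(-395) - 379) = -((407/(214 - 6*√2))*(-395) - 379) = -(-160765/(214 - 6*√2) - 379) = -(-379 - 160765/(214 - 6*√2)) = 379 + 160765/(214 - 6*√2)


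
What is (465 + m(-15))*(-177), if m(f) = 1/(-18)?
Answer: -493771/6 ≈ -82295.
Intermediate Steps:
m(f) = -1/18
(465 + m(-15))*(-177) = (465 - 1/18)*(-177) = (8369/18)*(-177) = -493771/6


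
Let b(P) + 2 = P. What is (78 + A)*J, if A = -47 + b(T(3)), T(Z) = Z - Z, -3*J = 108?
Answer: -1044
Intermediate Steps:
J = -36 (J = -1/3*108 = -36)
T(Z) = 0
b(P) = -2 + P
A = -49 (A = -47 + (-2 + 0) = -47 - 2 = -49)
(78 + A)*J = (78 - 49)*(-36) = 29*(-36) = -1044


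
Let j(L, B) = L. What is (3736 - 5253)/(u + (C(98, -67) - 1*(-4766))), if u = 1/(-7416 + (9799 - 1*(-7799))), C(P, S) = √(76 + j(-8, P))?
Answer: -749558982774822/2354902762700137 + 314544258216*√17/2354902762700137 ≈ -0.31775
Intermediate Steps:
C(P, S) = 2*√17 (C(P, S) = √(76 - 8) = √68 = 2*√17)
u = 1/10182 (u = 1/(-7416 + (9799 + 7799)) = 1/(-7416 + 17598) = 1/10182 ≈ 9.8213e-5)
(3736 - 5253)/(u + (C(98, -67) - 1*(-4766))) = (3736 - 5253)/(1/10182 + (2*√17 - 1*(-4766))) = -1517/(1/10182 + (2*√17 + 4766)) = -1517/(1/10182 + (4766 + 2*√17)) = -1517/(48527413/10182 + 2*√17)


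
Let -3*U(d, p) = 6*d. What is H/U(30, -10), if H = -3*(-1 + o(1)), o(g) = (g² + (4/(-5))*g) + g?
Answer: 1/100 ≈ 0.010000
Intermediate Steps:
o(g) = g² + g/5 (o(g) = (g² + (4*(-⅕))*g) + g = (g² - 4*g/5) + g = g² + g/5)
U(d, p) = -2*d
H = -⅗ (H = -3*(-1 + 1*(⅕ + 1)) = -3*(-1 + 1*(6/5)) = -3*(-1 + 6/5) = -3*⅕ = -⅗ ≈ -0.60000)
H/U(30, -10) = -3/(5*((-2*30))) = -⅗/(-60) = -⅗*(-1/60) = 1/100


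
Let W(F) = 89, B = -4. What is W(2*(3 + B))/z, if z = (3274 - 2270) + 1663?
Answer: 89/2667 ≈ 0.033371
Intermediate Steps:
z = 2667 (z = 1004 + 1663 = 2667)
W(2*(3 + B))/z = 89/2667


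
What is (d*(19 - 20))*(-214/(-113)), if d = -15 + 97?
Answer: -17548/113 ≈ -155.29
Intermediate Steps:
d = 82
(d*(19 - 20))*(-214/(-113)) = (82*(19 - 20))*(-214/(-113)) = (82*(-1))*(-214*(-1/113)) = -82*214/113 = -17548/113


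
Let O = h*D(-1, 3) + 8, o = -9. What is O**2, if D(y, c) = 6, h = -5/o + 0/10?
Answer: 1156/9 ≈ 128.44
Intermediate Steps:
h = 5/9 (h = -5/(-9) + 0/10 = -5*(-1/9) + 0*(1/10) = 5/9 + 0 = 5/9 ≈ 0.55556)
O = 34/3 (O = (5/9)*6 + 8 = 10/3 + 8 = 34/3 ≈ 11.333)
O**2 = (34/3)**2 = 1156/9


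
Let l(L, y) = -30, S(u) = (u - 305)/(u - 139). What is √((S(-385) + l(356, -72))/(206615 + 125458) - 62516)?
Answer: I*√119228422579367874/1381002 ≈ 250.03*I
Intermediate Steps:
S(u) = (-305 + u)/(-139 + u)
√((S(-385) + l(356, -72))/(206615 + 125458) - 62516) = √(((-305 - 385)/(-139 - 385) - 30)/(206615 + 125458) - 62516) = √((-690/(-524) - 30)/332073 - 62516) = √((-1/524*(-690) - 30)*(1/332073) - 62516) = √((345/262 - 30)*(1/332073) - 62516) = √(-7515/262*1/332073 - 62516) = √(-835/9667014 - 62516) = √(-604343048059/9667014) = I*√119228422579367874/1381002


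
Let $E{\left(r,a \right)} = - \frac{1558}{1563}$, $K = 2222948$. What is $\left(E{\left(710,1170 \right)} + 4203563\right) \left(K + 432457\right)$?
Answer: $\frac{5815485131335485}{521} \approx 1.1162 \cdot 10^{13}$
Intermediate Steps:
$E{\left(r,a \right)} = - \frac{1558}{1563}$ ($E{\left(r,a \right)} = \left(-1558\right) \frac{1}{1563} = - \frac{1558}{1563}$)
$\left(E{\left(710,1170 \right)} + 4203563\right) \left(K + 432457\right) = \left(- \frac{1558}{1563} + 4203563\right) \left(2222948 + 432457\right) = \frac{6570167411}{1563} \cdot 2655405 = \frac{5815485131335485}{521}$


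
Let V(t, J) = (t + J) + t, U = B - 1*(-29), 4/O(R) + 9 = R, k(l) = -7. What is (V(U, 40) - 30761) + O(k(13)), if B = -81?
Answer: -123301/4 ≈ -30825.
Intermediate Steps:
O(R) = 4/(-9 + R)
U = -52 (U = -81 - 1*(-29) = -81 + 29 = -52)
V(t, J) = J + 2*t (V(t, J) = (J + t) + t = J + 2*t)
(V(U, 40) - 30761) + O(k(13)) = ((40 + 2*(-52)) - 30761) + 4/(-9 - 7) = ((40 - 104) - 30761) + 4/(-16) = (-64 - 30761) + 4*(-1/16) = -30825 - ¼ = -123301/4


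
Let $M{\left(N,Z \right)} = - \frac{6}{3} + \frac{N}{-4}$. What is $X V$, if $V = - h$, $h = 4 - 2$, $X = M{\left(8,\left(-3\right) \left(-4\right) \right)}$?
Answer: $8$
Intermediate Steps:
$M{\left(N,Z \right)} = -2 - \frac{N}{4}$ ($M{\left(N,Z \right)} = \left(-6\right) \frac{1}{3} + N \left(- \frac{1}{4}\right) = -2 - \frac{N}{4}$)
$X = -4$ ($X = -2 - 2 = -4$)
$h = 2$ ($h = 4 - 2 = 2$)
$V = -2$ ($V = \left(-1\right) 2 = -2$)
$X V = \left(-4\right) \left(-2\right) = 8$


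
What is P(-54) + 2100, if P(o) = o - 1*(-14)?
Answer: 2060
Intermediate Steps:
P(o) = 14 + o (P(o) = o + 14 = 14 + o)
P(-54) + 2100 = (14 - 54) + 2100 = -40 + 2100 = 2060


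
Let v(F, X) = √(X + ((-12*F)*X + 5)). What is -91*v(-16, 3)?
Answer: -182*√146 ≈ -2199.1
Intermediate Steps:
v(F, X) = √(5 + X - 12*F*X) (v(F, X) = √(X + (-12*F*X + 5)) = √(X + (5 - 12*F*X)) = √(5 + X - 12*F*X))
-91*v(-16, 3) = -91*√(5 + 3 - 12*(-16)*3) = -91*√(5 + 3 + 576) = -182*√146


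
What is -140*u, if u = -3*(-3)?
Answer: -1260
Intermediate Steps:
u = 9
-140*u = -140*9 = -1260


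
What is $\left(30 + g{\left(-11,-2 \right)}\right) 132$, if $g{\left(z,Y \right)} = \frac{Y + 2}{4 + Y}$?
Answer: $3960$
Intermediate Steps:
$g{\left(z,Y \right)} = \frac{2 + Y}{4 + Y}$
$\left(30 + g{\left(-11,-2 \right)}\right) 132 = \left(30 + \frac{2 - 2}{4 - 2}\right) 132 = \left(30 + \frac{1}{2} \cdot 0\right) 132 = \left(30 + 0\right) 132 = 30 \cdot 132 = 3960$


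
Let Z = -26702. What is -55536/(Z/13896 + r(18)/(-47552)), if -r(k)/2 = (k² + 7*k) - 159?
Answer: 2293576376832/78852877 ≈ 29087.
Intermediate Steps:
r(k) = 318 - 14*k - 2*k² (r(k) = -2*((k² + 7*k) - 159) = -2*(-159 + k² + 7*k) = 318 - 14*k - 2*k²)
-55536/(Z/13896 + r(18)/(-47552)) = -55536/(-26702/13896 + (318 - 14*18 - 2*18²)/(-47552)) = -55536/(-26702*1/13896 + (318 - 252 - 2*324)*(-1/47552)) = -55536/(-13351/6948 + (318 - 252 - 648)*(-1/47552)) = -55536/(-13351/6948 - 582*(-1/47552)) = -55536/(-13351/6948 + 291/23776) = -55536/(-78852877/41298912) = -55536*(-41298912/78852877) = 2293576376832/78852877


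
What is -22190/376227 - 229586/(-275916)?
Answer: 13375645997/17301174822 ≈ 0.77311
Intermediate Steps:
-22190/376227 - 229586/(-275916) = -22190*1/376227 - 229586*(-1/275916) = -22190/376227 + 114793/137958 = 13375645997/17301174822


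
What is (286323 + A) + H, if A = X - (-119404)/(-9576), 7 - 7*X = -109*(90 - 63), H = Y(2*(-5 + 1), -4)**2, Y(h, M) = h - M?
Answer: 686474615/2394 ≈ 2.8675e+5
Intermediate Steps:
H = 16 (H = (2*(-5 + 1) - 1*(-4))**2 = (2*(-4) + 4)**2 = (-8 + 4)**2 = (-4)**2 = 16)
X = 2950/7 (X = 1 - (-109)*(90 - 63)/7 = 1 - (-109)*27/7 = 1 - 1/7*(-2943) = 1 + 2943/7 = 2950/7 ≈ 421.43)
A = 979049/2394 (A = 2950/7 - (-119404)/(-9576) = 2950/7 - (-119404)*(-1)/9576 = 2950/7 - 1*29851/2394 = 2950/7 - 29851/2394 = 979049/2394 ≈ 408.96)
(286323 + A) + H = (286323 + 979049/2394) + 16 = 686436311/2394 + 16 = 686474615/2394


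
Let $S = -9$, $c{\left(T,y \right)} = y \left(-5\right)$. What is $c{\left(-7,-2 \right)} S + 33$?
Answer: $-57$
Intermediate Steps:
$c{\left(T,y \right)} = - 5 y$
$c{\left(-7,-2 \right)} S + 33 = \left(-5\right) \left(-2\right) \left(-9\right) + 33 = 10 \left(-9\right) + 33 = -90 + 33 = -57$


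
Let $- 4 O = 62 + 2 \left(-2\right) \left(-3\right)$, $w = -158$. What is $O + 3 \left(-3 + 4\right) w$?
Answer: $- \frac{985}{2} \approx -492.5$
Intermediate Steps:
$O = - \frac{37}{2}$ ($O = - \frac{62 + 2 \left(-2\right) \left(-3\right)}{4} = - \frac{62 - -12}{4} = - \frac{62 + 12}{4} = \left(- \frac{1}{4}\right) 74 = - \frac{37}{2} \approx -18.5$)
$O + 3 \left(-3 + 4\right) w = - \frac{37}{2} + 3 \left(-3 + 4\right) \left(-158\right) = - \frac{37}{2} + 3 \cdot 1 \left(-158\right) = - \frac{37}{2} + 3 \left(-158\right) = - \frac{37}{2} - 474 = - \frac{985}{2}$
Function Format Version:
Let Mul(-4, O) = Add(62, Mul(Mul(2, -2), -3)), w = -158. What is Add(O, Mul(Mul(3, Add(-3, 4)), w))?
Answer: Rational(-985, 2) ≈ -492.50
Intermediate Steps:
O = Rational(-37, 2) (O = Mul(Rational(-1, 4), Add(62, Mul(Mul(2, -2), -3))) = Mul(Rational(-1, 4), Add(62, Mul(-4, -3))) = Mul(Rational(-1, 4), Add(62, 12)) = Mul(Rational(-1, 4), 74) = Rational(-37, 2) ≈ -18.500)
Add(O, Mul(Mul(3, Add(-3, 4)), w)) = Add(Rational(-37, 2), Mul(Mul(3, Add(-3, 4)), -158)) = Add(Rational(-37, 2), Mul(Mul(3, 1), -158)) = Add(Rational(-37, 2), Mul(3, -158)) = Add(Rational(-37, 2), -474) = Rational(-985, 2)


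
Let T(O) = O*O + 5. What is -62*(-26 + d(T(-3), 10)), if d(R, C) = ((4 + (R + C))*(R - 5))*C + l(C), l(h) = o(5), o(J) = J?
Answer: -154938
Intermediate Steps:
l(h) = 5
T(O) = 5 + O**2 (T(O) = O**2 + 5 = 5 + O**2)
d(R, C) = 5 + C*(-5 + R)*(4 + C + R) (d(R, C) = ((4 + (R + C))*(R - 5))*C + 5 = ((4 + (C + R))*(-5 + R))*C + 5 = ((4 + C + R)*(-5 + R))*C + 5 = ((-5 + R)*(4 + C + R))*C + 5 = C*(-5 + R)*(4 + C + R) + 5 = 5 + C*(-5 + R)*(4 + C + R))
-62*(-26 + d(T(-3), 10)) = -62*(-26 + (5 - 20*10 - 5*10**2 + 10*(5 + (-3)**2)**2 + (5 + (-3)**2)*10**2 - 1*10*(5 + (-3)**2))) = -62*(-26 + (5 - 200 - 5*100 + 10*(5 + 9)**2 + (5 + 9)*100 - 1*10*(5 + 9))) = -62*(-26 + (5 - 200 - 500 + 10*14**2 + 14*100 - 1*10*14)) = -62*(-26 + (5 - 200 - 500 + 10*196 + 1400 - 140)) = -62*(-26 + (5 - 200 - 500 + 1960 + 1400 - 140)) = -62*(-26 + 2525) = -62*2499 = -154938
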